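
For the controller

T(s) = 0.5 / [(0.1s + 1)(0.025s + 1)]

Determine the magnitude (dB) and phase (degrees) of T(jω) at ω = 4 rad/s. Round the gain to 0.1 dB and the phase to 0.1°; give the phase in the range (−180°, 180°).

-6.7 dB, -27.5°

At ω = 4 rad/s:
pole (1 + j4·0.1) = 1 + j0.4 → |·| ≈ 1.077, ∠ ≈ 21.80°
pole (1 + j4·0.025) = 1 + j0.1 → |·| ≈ 1.005, ∠ ≈ 5.71°
|T| = 0.5 · 1 / (1.077 · 1.005) ≈ 0.46194
Gain = 20 log₁₀(0.46194) ≈ -6.71 dB
∠T = (0°) − (21.80° + 5.71°) = -27.51°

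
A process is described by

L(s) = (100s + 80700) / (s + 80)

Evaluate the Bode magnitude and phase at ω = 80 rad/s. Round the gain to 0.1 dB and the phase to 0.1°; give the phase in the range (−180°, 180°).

57.1 dB, -39.3°

Substitute s = j80:
Numerator: 100(j80) + 80700 = 80700 + j8000
Denominator: (j80) + 80 = 80 + j80
|N| = √(80700² + 8000²) ≈ 81096, ∠N ≈ 5.66°
|D| = √(80² + 80²) ≈ 113.14, ∠D ≈ 45.00°
|L| = 81096 / 113.14 ≈ 716.78
Gain = 20 log₁₀(716.78) ≈ 57.11 dB
∠L = 5.66° − 45.00° = -39.34°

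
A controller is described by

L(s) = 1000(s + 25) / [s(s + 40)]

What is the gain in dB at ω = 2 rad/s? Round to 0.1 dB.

At s = jω = j2:
zero (s+25): 25 + j2 → |·| = √(25²+2²) = √629 ≈ 25.08, ∠ = arctan(2/25) ≈ 4.57°
pole (s+40): 40 + j2 → |·| = √(40²+2²) = √1604 ≈ 40.05, ∠ = arctan(2/40) ≈ 2.86°
pole at origin: |s| = 2, ∠ = 90.00° (in denominator)
|L| = 1000 · 25.08 / 80.1 ≈ 313.11
Gain = 20 log₁₀(313.11) ≈ 49.91 dB

49.9 dB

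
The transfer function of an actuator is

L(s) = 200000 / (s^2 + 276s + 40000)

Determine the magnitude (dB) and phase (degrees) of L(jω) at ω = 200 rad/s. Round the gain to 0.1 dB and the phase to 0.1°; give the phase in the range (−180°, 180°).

11.2 dB, -90.0°

At s = jω = j200:
quadratic: (j200)² + 276·j200 + 40000 = 0 + j55200 → |·| ≈ 55200, ∠ ≈ 90.00°
|L| = 200000 / 55200 ≈ 3.6232
Gain = 20 log₁₀(3.6232) ≈ 11.18 dB
∠L = 0.00° − 90.00° = -90.00°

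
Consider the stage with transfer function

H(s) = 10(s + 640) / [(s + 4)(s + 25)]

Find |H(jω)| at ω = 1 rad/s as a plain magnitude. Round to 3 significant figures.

At s = jω = j1:
zero (s+640): 640 + j1 → |·| = √(640²+1²) = √409601 ≈ 640, ∠ = arctan(1/640) ≈ 0.09°
pole (s+4): 4 + j1 → |·| = √(4²+1²) = √17 ≈ 4.1231, ∠ = arctan(1/4) ≈ 14.04°
pole (s+25): 25 + j1 → |·| = √(25²+1²) = √626 ≈ 25.02, ∠ = arctan(1/25) ≈ 2.29°
|H| = 10 · 640 / 103.16 ≈ 62.04

62.0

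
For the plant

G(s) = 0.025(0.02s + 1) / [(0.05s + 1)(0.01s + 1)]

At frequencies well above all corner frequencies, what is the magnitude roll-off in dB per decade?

-20 dB/decade

Each pole contributes −20 dB/decade at high frequency; each zero contributes +20 dB/decade.
Net: 1 zero(s) − 2 pole(s) → -20 dB/decade.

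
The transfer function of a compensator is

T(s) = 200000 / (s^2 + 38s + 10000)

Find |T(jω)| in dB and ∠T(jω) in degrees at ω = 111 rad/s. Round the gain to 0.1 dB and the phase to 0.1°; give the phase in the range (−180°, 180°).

At s = jω = j111:
quadratic: (j111)² + 38·j111 + 10000 = -2321 + j4218 → |·| ≈ 4814.4, ∠ ≈ 118.82°
|T| = 200000 / 4814.4 ≈ 41.542
Gain = 20 log₁₀(41.542) ≈ 32.37 dB
∠T = 0.00° − 118.82° = -118.82°

32.4 dB, -118.8°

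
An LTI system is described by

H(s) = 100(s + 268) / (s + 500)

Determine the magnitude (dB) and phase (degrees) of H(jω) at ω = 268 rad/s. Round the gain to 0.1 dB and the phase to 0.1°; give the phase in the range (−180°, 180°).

36.5 dB, 16.8°

At s = jω = j268:
zero (s+268): 268 + j268 → |·| = √(268²+268²) = √143648 ≈ 379.01, ∠ = arctan(268/268) ≈ 45.00°
pole (s+500): 500 + j268 → |·| = √(500²+268²) = √321824 ≈ 567.3, ∠ = arctan(268/500) ≈ 28.19°
|H| = 100 · 379.01 / 567.3 ≈ 66.809
Gain = 20 log₁₀(66.809) ≈ 36.50 dB
∠H = 45.00° − 28.19° = 16.81°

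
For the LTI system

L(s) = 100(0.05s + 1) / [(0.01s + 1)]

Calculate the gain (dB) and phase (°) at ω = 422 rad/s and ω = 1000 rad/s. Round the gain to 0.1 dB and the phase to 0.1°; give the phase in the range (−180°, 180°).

At ω = 422 rad/s:
zero (1 + j422·0.05) = 1 + j21.1 → |·| ≈ 21.124, ∠ ≈ 87.29°
pole (1 + j422·0.01) = 1 + j4.22 → |·| ≈ 4.3369, ∠ ≈ 76.67°
|L| = 100 · 21.124 / (4.3369) ≈ 487.08
Gain = 20 log₁₀(487.08) ≈ 53.75 dB
∠L = (87.29°) − (76.67°) = 10.62°

At ω = 1000 rad/s:
zero (1 + j1000·0.05) = 1 + j50 → |·| ≈ 50.01, ∠ ≈ 88.85°
pole (1 + j1000·0.01) = 1 + j10 → |·| ≈ 10.05, ∠ ≈ 84.29°
|L| = 100 · 50.01 / (10.05) ≈ 497.61
Gain = 20 log₁₀(497.61) ≈ 53.94 dB
∠L = (88.85°) − (84.29°) = 4.56°

ω = 422: 53.8 dB, 10.6°; ω = 1000: 53.9 dB, 4.6°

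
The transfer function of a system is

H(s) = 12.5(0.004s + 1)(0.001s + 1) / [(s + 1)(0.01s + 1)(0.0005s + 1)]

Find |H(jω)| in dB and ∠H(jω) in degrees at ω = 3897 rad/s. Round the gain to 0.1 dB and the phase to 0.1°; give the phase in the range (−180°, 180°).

-52.5 dB, -79.4°

At ω = 3897 rad/s:
zero (1 + j3897·0.004) = 1 + j15.588 → |·| ≈ 15.62, ∠ ≈ 86.33°
zero (1 + j3897·0.001) = 1 + j3.897 → |·| ≈ 4.0233, ∠ ≈ 75.61°
pole (1 + j3897·1) = 1 + j3897 → |·| ≈ 3897, ∠ ≈ 89.99°
pole (1 + j3897·0.01) = 1 + j38.97 → |·| ≈ 38.983, ∠ ≈ 88.53°
pole (1 + j3897·0.0005) = 1 + j1.9485 → |·| ≈ 2.1901, ∠ ≈ 62.83°
|H| = 12.5 · 15.62 · 4.0233 / (3897 · 38.983 · 2.1901) ≈ 0.002361
Gain = 20 log₁₀(0.002361) ≈ -52.54 dB
∠H = (86.33° + 75.61°) − (89.99° + 88.53° + 62.83°) = -79.41°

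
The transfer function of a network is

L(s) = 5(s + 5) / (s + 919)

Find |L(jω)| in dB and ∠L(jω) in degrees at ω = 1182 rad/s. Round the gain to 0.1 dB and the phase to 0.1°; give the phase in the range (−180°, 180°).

At s = jω = j1182:
zero (s+5): 5 + j1182 → |·| = √(5²+1182²) = √1397149 ≈ 1182, ∠ = arctan(1182/5) ≈ 89.76°
pole (s+919): 919 + j1182 → |·| = √(919²+1182²) = √2241685 ≈ 1497.2, ∠ = arctan(1182/919) ≈ 52.14°
|L| = 5 · 1182 / 1497.2 ≈ 3.9474
Gain = 20 log₁₀(3.9474) ≈ 11.93 dB
∠L = 89.76° − 52.14° = 37.62°

11.9 dB, 37.6°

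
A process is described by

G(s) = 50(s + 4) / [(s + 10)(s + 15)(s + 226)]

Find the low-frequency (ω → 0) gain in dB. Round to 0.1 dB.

-44.6 dB

G(0) = 50·4 / (10·15·226) ≈ 0.0058997
20 log₁₀(0.0058997) ≈ -44.58 dB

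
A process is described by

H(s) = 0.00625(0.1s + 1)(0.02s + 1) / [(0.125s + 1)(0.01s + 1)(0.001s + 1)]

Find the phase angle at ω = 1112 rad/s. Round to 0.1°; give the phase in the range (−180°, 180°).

-45.6°

At ω = 1112 rad/s:
zero (1 + j1112·0.1) = 1 + j111.2 → |·| ≈ 111.2, ∠ ≈ 89.48°
zero (1 + j1112·0.02) = 1 + j22.24 → |·| ≈ 22.262, ∠ ≈ 87.43°
pole (1 + j1112·0.125) = 1 + j139 → |·| ≈ 139, ∠ ≈ 89.59°
pole (1 + j1112·0.01) = 1 + j11.12 → |·| ≈ 11.165, ∠ ≈ 84.86°
pole (1 + j1112·0.001) = 1 + j1.112 → |·| ≈ 1.4955, ∠ ≈ 48.04°
∠H = (89.48° + 87.43°) − (89.59° + 84.86° + 48.04°) = -45.58°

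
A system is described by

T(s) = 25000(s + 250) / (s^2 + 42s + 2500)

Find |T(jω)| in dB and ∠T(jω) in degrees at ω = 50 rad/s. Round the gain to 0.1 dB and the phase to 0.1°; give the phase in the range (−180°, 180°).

69.6 dB, -78.7°

At s = jω = j50:
zero (s+250): 250 + j50 → |·| = √(250²+50²) = √65000 ≈ 254.95, ∠ = arctan(50/250) ≈ 11.31°
quadratic: (j50)² + 42·j50 + 2500 = 0 + j2100 → |·| ≈ 2100, ∠ ≈ 90.00°
|T| = 25000 · 254.95 / 2100 ≈ 3035.1
Gain = 20 log₁₀(3035.1) ≈ 69.64 dB
∠T = 11.31° − 90.00° = -78.69°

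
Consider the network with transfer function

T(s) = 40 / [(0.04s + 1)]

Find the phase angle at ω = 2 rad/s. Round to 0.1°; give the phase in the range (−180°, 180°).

At ω = 2 rad/s:
pole (1 + j2·0.04) = 1 + j0.08 → |·| ≈ 1.0032, ∠ ≈ 4.57°
∠T = (0°) − (4.57°) = -4.57°

-4.6°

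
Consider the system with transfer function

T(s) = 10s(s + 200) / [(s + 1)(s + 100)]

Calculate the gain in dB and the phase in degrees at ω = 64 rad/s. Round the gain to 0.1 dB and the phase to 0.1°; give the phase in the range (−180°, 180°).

25.0 dB, -14.0°

At s = jω = j64:
zero (s+200): 200 + j64 → |·| = √(200²+64²) = √44096 ≈ 209.99, ∠ = arctan(64/200) ≈ 17.74°
zero at origin: s = j64 → |·| = 64, ∠ = 90.00°
pole (s+1): 1 + j64 → |·| = √(1²+64²) = √4097 ≈ 64.008, ∠ = arctan(64/1) ≈ 89.10°
pole (s+100): 100 + j64 → |·| = √(100²+64²) = √14096 ≈ 118.73, ∠ = arctan(64/100) ≈ 32.62°
|T| = 10 · 13439 / 7599.7 ≈ 17.684
Gain = 20 log₁₀(17.684) ≈ 24.95 dB
∠T = 107.74° − 121.72° = -13.98°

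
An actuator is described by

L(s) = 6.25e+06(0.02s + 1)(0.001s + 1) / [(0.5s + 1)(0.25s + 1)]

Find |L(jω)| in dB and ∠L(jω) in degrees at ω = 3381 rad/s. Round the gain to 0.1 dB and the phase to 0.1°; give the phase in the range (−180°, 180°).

60.4 dB, -17.2°

At ω = 3381 rad/s:
zero (1 + j3381·0.02) = 1 + j67.62 → |·| ≈ 67.627, ∠ ≈ 89.15°
zero (1 + j3381·0.001) = 1 + j3.381 → |·| ≈ 3.5258, ∠ ≈ 73.52°
pole (1 + j3381·0.5) = 1 + j1690.5 → |·| ≈ 1690.5, ∠ ≈ 89.97°
pole (1 + j3381·0.25) = 1 + j845.25 → |·| ≈ 845.25, ∠ ≈ 89.93°
|L| = 6.25e+06 · 67.627 · 3.5258 / (1690.5 · 845.25) ≈ 1042.9
Gain = 20 log₁₀(1042.9) ≈ 60.36 dB
∠L = (89.15° + 73.52°) − (89.97° + 89.93°) = -17.23°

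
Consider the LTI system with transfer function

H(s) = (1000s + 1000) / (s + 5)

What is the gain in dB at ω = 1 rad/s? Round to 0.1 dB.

48.9 dB

Substitute s = j1:
Numerator: 1000(j1) + 1000 = 1000 + j1000
Denominator: (j1) + 5 = 5 + j1
|N| = √(1000² + 1000²) ≈ 1414.2, ∠N ≈ 45.00°
|D| = √(5² + 1²) ≈ 5.099, ∠D ≈ 11.31°
|H| = 1414.2 / 5.099 ≈ 277.35
Gain = 20 log₁₀(277.35) ≈ 48.86 dB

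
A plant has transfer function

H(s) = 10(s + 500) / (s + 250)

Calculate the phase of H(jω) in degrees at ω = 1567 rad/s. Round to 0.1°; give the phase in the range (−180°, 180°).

At s = jω = j1567:
zero (s+500): 500 + j1567 → |·| = √(500²+1567²) = √2705489 ≈ 1644.8, ∠ = arctan(1567/500) ≈ 72.30°
pole (s+250): 250 + j1567 → |·| = √(250²+1567²) = √2517989 ≈ 1586.8, ∠ = arctan(1567/250) ≈ 80.94°
∠H = 72.30° − 80.94° = -8.64°

-8.6°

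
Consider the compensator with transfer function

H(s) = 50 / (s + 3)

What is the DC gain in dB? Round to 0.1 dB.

H(0) = 50 / (3) ≈ 16.667
20 log₁₀(16.667) ≈ 24.44 dB

24.4 dB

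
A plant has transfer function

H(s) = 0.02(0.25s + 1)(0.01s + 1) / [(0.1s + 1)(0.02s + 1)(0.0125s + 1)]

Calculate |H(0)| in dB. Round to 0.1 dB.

-34.0 dB

H(0) = 0.02 · 1 / 1 = 0.02
20 log₁₀(0.02) ≈ -33.98 dB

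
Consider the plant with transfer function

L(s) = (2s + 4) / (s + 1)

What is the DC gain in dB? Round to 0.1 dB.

L(0) = 4 / 1 = 4
20 log₁₀(4) ≈ 12.04 dB

12.0 dB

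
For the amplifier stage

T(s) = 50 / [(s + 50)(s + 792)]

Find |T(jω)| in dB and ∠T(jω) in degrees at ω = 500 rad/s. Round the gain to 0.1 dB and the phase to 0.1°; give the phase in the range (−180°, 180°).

At s = jω = j500:
pole (s+50): 50 + j500 → |·| = √(50²+500²) = √252500 ≈ 502.49, ∠ = arctan(500/50) ≈ 84.29°
pole (s+792): 792 + j500 → |·| = √(792²+500²) = √877264 ≈ 936.62, ∠ = arctan(500/792) ≈ 32.26°
|T| = 50 / 4.7064e+05 ≈ 0.00010624
Gain = 20 log₁₀(0.00010624) ≈ -79.47 dB
∠T = 0.00° − 116.55° = -116.55°

-79.5 dB, -116.6°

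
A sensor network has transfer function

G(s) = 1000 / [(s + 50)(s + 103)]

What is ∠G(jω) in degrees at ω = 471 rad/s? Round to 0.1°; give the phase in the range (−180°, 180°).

-161.6°

At s = jω = j471:
pole (s+50): 50 + j471 → |·| = √(50²+471²) = √224341 ≈ 473.65, ∠ = arctan(471/50) ≈ 83.94°
pole (s+103): 103 + j471 → |·| = √(103²+471²) = √232450 ≈ 482.13, ∠ = arctan(471/103) ≈ 77.66°
∠G = 0.00° − 161.60° = -161.60°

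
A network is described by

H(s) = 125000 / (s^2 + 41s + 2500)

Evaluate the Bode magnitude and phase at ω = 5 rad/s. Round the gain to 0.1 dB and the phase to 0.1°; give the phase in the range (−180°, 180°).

34.0 dB, -4.7°

At s = jω = j5:
quadratic: (j5)² + 41·j5 + 2500 = 2475 + j205 → |·| ≈ 2483.5, ∠ ≈ 4.73°
|H| = 125000 / 2483.5 ≈ 50.332
Gain = 20 log₁₀(50.332) ≈ 34.04 dB
∠H = 0.00° − 4.73° = -4.73°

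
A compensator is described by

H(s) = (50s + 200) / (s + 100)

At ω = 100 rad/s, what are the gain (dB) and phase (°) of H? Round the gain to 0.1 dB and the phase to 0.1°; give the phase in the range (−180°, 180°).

31.0 dB, 42.7°

Substitute s = j100:
Numerator: 50(j100) + 200 = 200 + j5000
Denominator: (j100) + 100 = 100 + j100
|N| = √(200² + 5000²) ≈ 5004, ∠N ≈ 87.71°
|D| = √(100² + 100²) ≈ 141.42, ∠D ≈ 45.00°
|H| = 5004 / 141.42 ≈ 35.384
Gain = 20 log₁₀(35.384) ≈ 30.98 dB
∠H = 87.71° − 45.00° = 42.71°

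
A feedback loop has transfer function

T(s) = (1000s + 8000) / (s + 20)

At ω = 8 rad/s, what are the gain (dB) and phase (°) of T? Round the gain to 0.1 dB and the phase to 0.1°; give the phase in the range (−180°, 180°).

54.4 dB, 23.2°

Substitute s = j8:
Numerator: 1000(j8) + 8000 = 8000 + j8000
Denominator: (j8) + 20 = 20 + j8
|N| = √(8000² + 8000²) ≈ 11314, ∠N ≈ 45.00°
|D| = √(20² + 8²) ≈ 21.541, ∠D ≈ 21.80°
|T| = 11314 / 21.541 ≈ 525.23
Gain = 20 log₁₀(525.23) ≈ 54.41 dB
∠T = 45.00° − 21.80° = 23.20°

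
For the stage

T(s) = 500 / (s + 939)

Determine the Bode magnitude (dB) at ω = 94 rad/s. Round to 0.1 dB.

At s = jω = j94:
pole (s+939): 939 + j94 → |·| = √(939²+94²) = √890557 ≈ 943.69, ∠ = arctan(94/939) ≈ 5.72°
|T| = 500 / 943.69 ≈ 0.52984
Gain = 20 log₁₀(0.52984) ≈ -5.52 dB

-5.5 dB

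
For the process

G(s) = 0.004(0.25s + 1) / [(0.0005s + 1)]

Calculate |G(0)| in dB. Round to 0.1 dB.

G(0) = 0.004 · 1 / 1 = 0.004
20 log₁₀(0.004) ≈ -47.96 dB

-48.0 dB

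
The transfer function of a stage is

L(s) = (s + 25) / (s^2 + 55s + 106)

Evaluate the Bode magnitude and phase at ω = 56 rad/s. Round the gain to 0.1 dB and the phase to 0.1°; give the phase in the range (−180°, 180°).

Substitute s = j56:
Numerator: (j56) + 25 = 25 + j56
Denominator: (j56)^2 + 55(j56) + 106 = -3030 + j3080
|N| = √(25² + 56²) ≈ 61.327, ∠N ≈ 65.94°
|D| = √(3030² + 3080²) ≈ 4320.6, ∠D ≈ 134.53°
|L| = 61.327 / 4320.6 ≈ 0.014194
Gain = 20 log₁₀(0.014194) ≈ -36.96 dB
∠L = 65.94° − 134.53° = -68.59°

-37.0 dB, -68.6°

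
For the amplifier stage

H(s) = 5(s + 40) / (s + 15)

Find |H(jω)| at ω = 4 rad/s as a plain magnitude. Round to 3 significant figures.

12.9

At s = jω = j4:
zero (s+40): 40 + j4 → |·| = √(40²+4²) = √1616 ≈ 40.2, ∠ = arctan(4/40) ≈ 5.71°
pole (s+15): 15 + j4 → |·| = √(15²+4²) = √241 ≈ 15.524, ∠ = arctan(4/15) ≈ 14.93°
|H| = 5 · 40.2 / 15.524 ≈ 12.948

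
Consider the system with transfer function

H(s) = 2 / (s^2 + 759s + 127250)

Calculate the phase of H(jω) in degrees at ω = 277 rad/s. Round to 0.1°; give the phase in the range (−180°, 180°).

-76.5°

Substitute s = j277:
Numerator: 2 = 2 + j0
Denominator: (j277)^2 + 759(j277) + 127250 = 50521 + j210243
|N| = √(2² + 0²) ≈ 2, ∠N ≈ 0.00°
|D| = √(50521² + 210243²) ≈ 2.1623e+05, ∠D ≈ 76.49°
∠H = 0.00° − 76.49° = -76.49°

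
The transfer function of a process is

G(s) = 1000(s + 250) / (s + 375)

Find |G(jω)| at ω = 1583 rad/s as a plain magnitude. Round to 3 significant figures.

At s = jω = j1583:
zero (s+250): 250 + j1583 → |·| = √(250²+1583²) = √2568389 ≈ 1602.6, ∠ = arctan(1583/250) ≈ 81.03°
pole (s+375): 375 + j1583 → |·| = √(375²+1583²) = √2646514 ≈ 1626.8, ∠ = arctan(1583/375) ≈ 76.67°
|G| = 1000 · 1602.6 / 1626.8 ≈ 985.12

985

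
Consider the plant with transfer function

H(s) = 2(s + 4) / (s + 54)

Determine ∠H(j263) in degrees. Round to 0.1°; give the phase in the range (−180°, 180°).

10.7°

At s = jω = j263:
zero (s+4): 4 + j263 → |·| = √(4²+263²) = √69185 ≈ 263.03, ∠ = arctan(263/4) ≈ 89.13°
pole (s+54): 54 + j263 → |·| = √(54²+263²) = √72085 ≈ 268.49, ∠ = arctan(263/54) ≈ 78.40°
∠H = 89.13° − 78.40° = 10.73°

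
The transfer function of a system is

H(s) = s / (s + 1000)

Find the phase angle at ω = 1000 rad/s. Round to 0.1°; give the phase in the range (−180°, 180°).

45.0°

At s = jω = j1000:
zero at origin: s = j1000 → |·| = 1000, ∠ = 90.00°
pole (s+1000): 1000 + j1000 → |·| = √(1000²+1000²) = √2000000 ≈ 1414.2, ∠ = arctan(1000/1000) ≈ 45.00°
∠H = 90.00° − 45.00° = 45.00°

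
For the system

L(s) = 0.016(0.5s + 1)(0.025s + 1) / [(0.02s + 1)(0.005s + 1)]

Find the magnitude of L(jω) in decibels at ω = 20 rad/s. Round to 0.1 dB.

-15.6 dB

At ω = 20 rad/s:
zero (1 + j20·0.5) = 1 + j10 → |·| ≈ 10.05, ∠ ≈ 84.29°
zero (1 + j20·0.025) = 1 + j0.5 → |·| ≈ 1.118, ∠ ≈ 26.57°
pole (1 + j20·0.02) = 1 + j0.4 → |·| ≈ 1.077, ∠ ≈ 21.80°
pole (1 + j20·0.005) = 1 + j0.1 → |·| ≈ 1.005, ∠ ≈ 5.71°
|L| = 0.016 · 10.05 · 1.118 / (1.077 · 1.005) ≈ 0.16609
Gain = 20 log₁₀(0.16609) ≈ -15.59 dB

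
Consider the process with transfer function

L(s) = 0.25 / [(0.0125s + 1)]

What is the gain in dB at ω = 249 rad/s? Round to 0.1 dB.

-22.3 dB

At ω = 249 rad/s:
pole (1 + j249·0.0125) = 1 + j3.1125 → |·| ≈ 3.2692, ∠ ≈ 72.19°
|L| = 0.25 · 1 / (3.2692) ≈ 0.076471
Gain = 20 log₁₀(0.076471) ≈ -22.33 dB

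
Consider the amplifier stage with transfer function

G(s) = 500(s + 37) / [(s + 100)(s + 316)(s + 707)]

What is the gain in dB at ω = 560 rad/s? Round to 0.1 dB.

-61.4 dB

At s = jω = j560:
zero (s+37): 37 + j560 → |·| = √(37²+560²) = √314969 ≈ 561.22, ∠ = arctan(560/37) ≈ 86.22°
pole (s+100): 100 + j560 → |·| = √(100²+560²) = √323600 ≈ 568.86, ∠ = arctan(560/100) ≈ 79.88°
pole (s+316): 316 + j560 → |·| = √(316²+560²) = √413456 ≈ 643.01, ∠ = arctan(560/316) ≈ 60.56°
pole (s+707): 707 + j560 → |·| = √(707²+560²) = √813449 ≈ 901.91, ∠ = arctan(560/707) ≈ 38.38°
|G| = 500 · 561.22 / 3.299e+08 ≈ 0.00085059
Gain = 20 log₁₀(0.00085059) ≈ -61.41 dB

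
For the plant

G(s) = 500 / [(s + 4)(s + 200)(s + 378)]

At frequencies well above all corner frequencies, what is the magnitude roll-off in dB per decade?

Each pole contributes −20 dB/decade at high frequency; each zero contributes +20 dB/decade.
Net: 0 zero(s) − 3 pole(s) → -60 dB/decade.

-60 dB/decade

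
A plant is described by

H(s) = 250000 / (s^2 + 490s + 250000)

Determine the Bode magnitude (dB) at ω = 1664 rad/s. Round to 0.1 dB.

-20.5 dB

At s = jω = j1664:
quadratic: (j1664)² + 490·j1664 + 250000 = -2518896 + j815360 → |·| ≈ 2.6476e+06, ∠ ≈ 162.06°
|H| = 250000 / 2.6476e+06 ≈ 0.094425
Gain = 20 log₁₀(0.094425) ≈ -20.50 dB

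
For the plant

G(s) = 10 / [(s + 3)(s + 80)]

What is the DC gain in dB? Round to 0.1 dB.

-27.6 dB

G(0) = 10 / (3·80) ≈ 0.041667
20 log₁₀(0.041667) ≈ -27.60 dB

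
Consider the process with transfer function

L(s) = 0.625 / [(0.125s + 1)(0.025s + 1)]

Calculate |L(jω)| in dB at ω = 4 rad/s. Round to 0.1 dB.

-5.1 dB

At ω = 4 rad/s:
pole (1 + j4·0.125) = 1 + j0.5 → |·| ≈ 1.118, ∠ ≈ 26.57°
pole (1 + j4·0.025) = 1 + j0.1 → |·| ≈ 1.005, ∠ ≈ 5.71°
|L| = 0.625 · 1 / (1.118 · 1.005) ≈ 0.55625
Gain = 20 log₁₀(0.55625) ≈ -5.09 dB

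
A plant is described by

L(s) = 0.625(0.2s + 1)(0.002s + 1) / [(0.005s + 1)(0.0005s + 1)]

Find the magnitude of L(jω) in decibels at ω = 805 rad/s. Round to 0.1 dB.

At ω = 805 rad/s:
zero (1 + j805·0.2) = 1 + j161 → |·| ≈ 161, ∠ ≈ 89.64°
zero (1 + j805·0.002) = 1 + j1.61 → |·| ≈ 1.8953, ∠ ≈ 58.15°
pole (1 + j805·0.005) = 1 + j4.025 → |·| ≈ 4.1474, ∠ ≈ 76.05°
pole (1 + j805·0.0005) = 1 + j0.4025 → |·| ≈ 1.078, ∠ ≈ 21.92°
|L| = 0.625 · 161 · 1.8953 / (4.1474 · 1.078) ≈ 42.657
Gain = 20 log₁₀(42.657) ≈ 32.60 dB

32.6 dB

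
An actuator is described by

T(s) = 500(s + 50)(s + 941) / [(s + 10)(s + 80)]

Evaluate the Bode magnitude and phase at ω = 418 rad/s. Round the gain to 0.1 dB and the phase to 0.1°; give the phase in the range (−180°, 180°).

61.7 dB, -60.7°

At s = jω = j418:
zero (s+50): 50 + j418 → |·| = √(50²+418²) = √177224 ≈ 420.98, ∠ = arctan(418/50) ≈ 83.18°
zero (s+941): 941 + j418 → |·| = √(941²+418²) = √1060205 ≈ 1029.7, ∠ = arctan(418/941) ≈ 23.95°
pole (s+10): 10 + j418 → |·| = √(10²+418²) = √174824 ≈ 418.12, ∠ = arctan(418/10) ≈ 88.63°
pole (s+80): 80 + j418 → |·| = √(80²+418²) = √181124 ≈ 425.59, ∠ = arctan(418/80) ≈ 79.17°
|T| = 500 · 4.3348e+05 / 1.7795e+05 ≈ 1218
Gain = 20 log₁₀(1218) ≈ 61.71 dB
∠T = 107.13° − 167.80° = -60.67°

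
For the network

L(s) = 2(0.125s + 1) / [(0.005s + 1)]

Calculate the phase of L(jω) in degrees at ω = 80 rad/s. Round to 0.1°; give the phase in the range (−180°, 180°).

At ω = 80 rad/s:
zero (1 + j80·0.125) = 1 + j10 → |·| ≈ 10.05, ∠ ≈ 84.29°
pole (1 + j80·0.005) = 1 + j0.4 → |·| ≈ 1.077, ∠ ≈ 21.80°
∠L = (84.29°) − (21.80°) = 62.49°

62.5°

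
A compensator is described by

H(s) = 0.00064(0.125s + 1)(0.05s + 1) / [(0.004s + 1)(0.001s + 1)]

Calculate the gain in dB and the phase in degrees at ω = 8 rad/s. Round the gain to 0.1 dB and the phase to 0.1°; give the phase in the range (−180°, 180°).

At ω = 8 rad/s:
zero (1 + j8·0.125) = 1 + j1 → |·| ≈ 1.4142, ∠ ≈ 45.00°
zero (1 + j8·0.05) = 1 + j0.4 → |·| ≈ 1.077, ∠ ≈ 21.80°
pole (1 + j8·0.004) = 1 + j0.032 → |·| ≈ 1.0005, ∠ ≈ 1.83°
pole (1 + j8·0.001) = 1 + j0.008 → |·| ≈ 1, ∠ ≈ 0.46°
|H| = 0.00064 · 1.4142 · 1.077 / (1.0005 · 1) ≈ 0.00097429
Gain = 20 log₁₀(0.00097429) ≈ -60.23 dB
∠H = (45.00° + 21.80°) − (1.83° + 0.46°) = 64.51°

-60.2 dB, 64.5°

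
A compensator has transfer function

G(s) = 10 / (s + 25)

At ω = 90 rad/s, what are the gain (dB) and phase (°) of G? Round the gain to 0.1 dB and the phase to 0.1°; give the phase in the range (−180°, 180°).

Substitute s = j90:
Numerator: 10 = 10 + j0
Denominator: (j90) + 25 = 25 + j90
|N| = √(10² + 0²) ≈ 10, ∠N ≈ 0.00°
|D| = √(25² + 90²) ≈ 93.408, ∠D ≈ 74.48°
|G| = 10 / 93.408 ≈ 0.10706
Gain = 20 log₁₀(0.10706) ≈ -19.41 dB
∠G = 0.00° − 74.48° = -74.48°

-19.4 dB, -74.5°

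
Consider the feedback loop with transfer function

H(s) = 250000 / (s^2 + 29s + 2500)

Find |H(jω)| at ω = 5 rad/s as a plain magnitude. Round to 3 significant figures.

At s = jω = j5:
quadratic: (j5)² + 29·j5 + 2500 = 2475 + j145 → |·| ≈ 2479.2, ∠ ≈ 3.35°
|H| = 250000 / 2479.2 ≈ 100.84

101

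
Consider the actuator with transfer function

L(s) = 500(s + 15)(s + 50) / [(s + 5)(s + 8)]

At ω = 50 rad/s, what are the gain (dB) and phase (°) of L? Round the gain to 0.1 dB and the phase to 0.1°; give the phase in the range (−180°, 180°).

57.2 dB, -46.9°

At s = jω = j50:
zero (s+15): 15 + j50 → |·| = √(15²+50²) = √2725 ≈ 52.202, ∠ = arctan(50/15) ≈ 73.30°
zero (s+50): 50 + j50 → |·| = √(50²+50²) = √5000 ≈ 70.711, ∠ = arctan(50/50) ≈ 45.00°
pole (s+5): 5 + j50 → |·| = √(5²+50²) = √2525 ≈ 50.249, ∠ = arctan(50/5) ≈ 84.29°
pole (s+8): 8 + j50 → |·| = √(8²+50²) = √2564 ≈ 50.636, ∠ = arctan(50/8) ≈ 80.91°
|L| = 500 · 3691.3 / 2544.4 ≈ 725.38
Gain = 20 log₁₀(725.38) ≈ 57.21 dB
∠L = 118.30° − 165.20° = -46.90°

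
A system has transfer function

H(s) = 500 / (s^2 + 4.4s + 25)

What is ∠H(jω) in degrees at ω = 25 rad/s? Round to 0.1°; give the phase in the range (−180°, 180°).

-169.6°

At s = jω = j25:
quadratic: (j25)² + 4.4·j25 + 25 = -600 + j110 → |·| ≈ 610, ∠ ≈ 169.61°
∠H = 0.00° − 169.61° = -169.61°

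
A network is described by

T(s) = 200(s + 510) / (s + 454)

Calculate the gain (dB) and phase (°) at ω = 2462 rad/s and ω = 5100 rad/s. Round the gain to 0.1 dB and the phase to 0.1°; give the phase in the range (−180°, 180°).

ω = 2462: 46.1 dB, -1.3°; ω = 5100: 46.0 dB, -0.6°

At s = jω = j2462:
zero (s+510): 510 + j2462 → |·| = √(510²+2462²) = √6321544 ≈ 2514.3, ∠ = arctan(2462/510) ≈ 78.30°
pole (s+454): 454 + j2462 → |·| = √(454²+2462²) = √6267560 ≈ 2503.5, ∠ = arctan(2462/454) ≈ 79.55°
|T| = 200 · 2514.3 / 2503.5 ≈ 200.86
Gain = 20 log₁₀(200.86) ≈ 46.06 dB
∠T = 78.30° − 79.55° = -1.25°

At s = jω = j5100:
zero (s+510): 510 + j5100 → |·| = √(510²+5100²) = √26270100 ≈ 5125.4, ∠ = arctan(5100/510) ≈ 84.29°
pole (s+454): 454 + j5100 → |·| = √(454²+5100²) = √26216116 ≈ 5120.2, ∠ = arctan(5100/454) ≈ 84.91°
|T| = 200 · 5125.4 / 5120.2 ≈ 200.2
Gain = 20 log₁₀(200.2) ≈ 46.03 dB
∠T = 84.29° − 84.91° = -0.62°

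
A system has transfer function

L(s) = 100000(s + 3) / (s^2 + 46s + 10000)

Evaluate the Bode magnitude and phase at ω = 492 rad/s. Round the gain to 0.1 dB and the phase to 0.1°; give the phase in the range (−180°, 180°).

46.5 dB, -84.8°

At s = jω = j492:
zero (s+3): 3 + j492 → |·| = √(3²+492²) = √242073 ≈ 492.01, ∠ = arctan(492/3) ≈ 89.65°
quadratic: (j492)² + 46·j492 + 10000 = -232064 + j22632 → |·| ≈ 2.3316e+05, ∠ ≈ 174.43°
|L| = 100000 · 492.01 / 2.3316e+05 ≈ 211.02
Gain = 20 log₁₀(211.02) ≈ 46.49 dB
∠L = 89.65° − 174.43° = -84.78°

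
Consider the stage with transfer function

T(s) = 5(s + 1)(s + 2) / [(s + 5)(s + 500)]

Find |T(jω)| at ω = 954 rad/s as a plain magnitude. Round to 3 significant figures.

At s = jω = j954:
zero (s+1): 1 + j954 → |·| = √(1²+954²) = √910117 ≈ 954, ∠ = arctan(954/1) ≈ 89.94°
zero (s+2): 2 + j954 → |·| = √(2²+954²) = √910120 ≈ 954, ∠ = arctan(954/2) ≈ 89.88°
pole (s+5): 5 + j954 → |·| = √(5²+954²) = √910141 ≈ 954.01, ∠ = arctan(954/5) ≈ 89.70°
pole (s+500): 500 + j954 → |·| = √(500²+954²) = √1160116 ≈ 1077.1, ∠ = arctan(954/500) ≈ 62.34°
|T| = 5 · 9.1012e+05 / 1.0276e+06 ≈ 4.4284

4.43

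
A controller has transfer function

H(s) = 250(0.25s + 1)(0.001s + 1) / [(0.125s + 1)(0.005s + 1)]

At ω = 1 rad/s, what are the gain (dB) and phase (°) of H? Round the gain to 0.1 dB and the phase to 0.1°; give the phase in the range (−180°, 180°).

48.2 dB, 6.7°

At ω = 1 rad/s:
zero (1 + j1·0.25) = 1 + j0.25 → |·| ≈ 1.0308, ∠ ≈ 14.04°
zero (1 + j1·0.001) = 1 + j0.001 → |·| ≈ 1, ∠ ≈ 0.06°
pole (1 + j1·0.125) = 1 + j0.125 → |·| ≈ 1.0078, ∠ ≈ 7.13°
pole (1 + j1·0.005) = 1 + j0.005 → |·| ≈ 1, ∠ ≈ 0.29°
|H| = 250 · 1.0308 · 1 / (1.0078 · 1) ≈ 255.71
Gain = 20 log₁₀(255.71) ≈ 48.15 dB
∠H = (14.04° + 0.06°) − (7.13° + 0.29°) = 6.68°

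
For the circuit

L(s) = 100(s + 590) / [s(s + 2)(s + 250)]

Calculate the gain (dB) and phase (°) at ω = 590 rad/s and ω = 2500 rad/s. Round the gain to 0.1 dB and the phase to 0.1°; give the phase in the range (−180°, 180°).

At s = jω = j590:
zero (s+590): 590 + j590 → |·| = √(590²+590²) = √696200 ≈ 834.39, ∠ = arctan(590/590) ≈ 45.00°
pole (s+2): 2 + j590 → |·| = √(2²+590²) = √348104 ≈ 590, ∠ = arctan(590/2) ≈ 89.81°
pole (s+250): 250 + j590 → |·| = √(250²+590²) = √410600 ≈ 640.78, ∠ = arctan(590/250) ≈ 67.04°
pole at origin: |s| = 590, ∠ = 90.00° (in denominator)
|L| = 100 · 834.39 / 2.2306e+08 ≈ 0.00037407
Gain = 20 log₁₀(0.00037407) ≈ -68.54 dB
∠L = 45.00° − 246.85° = -201.85° ≡ 158.15° (principal value)

At s = jω = j2500:
zero (s+590): 590 + j2500 → |·| = √(590²+2500²) = √6598100 ≈ 2568.7, ∠ = arctan(2500/590) ≈ 76.72°
pole (s+2): 2 + j2500 → |·| = √(2²+2500²) = √6250004 ≈ 2500, ∠ = arctan(2500/2) ≈ 89.95°
pole (s+250): 250 + j2500 → |·| = √(250²+2500²) = √6312500 ≈ 2512.5, ∠ = arctan(2500/250) ≈ 84.29°
pole at origin: |s| = 2500, ∠ = 90.00° (in denominator)
|L| = 100 · 2568.7 / 1.5703e+10 ≈ 1.6358e-05
Gain = 20 log₁₀(1.6358e-05) ≈ -95.73 dB
∠L = 76.72° − 264.24° = -187.52° ≡ 172.48° (principal value)

ω = 590: -68.5 dB, 158.2°; ω = 2500: -95.7 dB, 172.5°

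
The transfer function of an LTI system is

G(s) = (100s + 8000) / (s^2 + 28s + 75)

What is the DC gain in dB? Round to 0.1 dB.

40.6 dB

G(0) = 8000 / 75 ≈ 106.67
20 log₁₀(106.67) ≈ 40.56 dB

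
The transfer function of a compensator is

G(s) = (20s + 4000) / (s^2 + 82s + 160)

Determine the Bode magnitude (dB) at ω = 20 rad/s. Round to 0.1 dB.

Substitute s = j20:
Numerator: 20(j20) + 4000 = 4000 + j400
Denominator: (j20)^2 + 82(j20) + 160 = -240 + j1640
|N| = √(4000² + 400²) ≈ 4020, ∠N ≈ 5.71°
|D| = √(240² + 1640²) ≈ 1657.5, ∠D ≈ 98.33°
|G| = 4020 / 1657.5 ≈ 2.4253
Gain = 20 log₁₀(2.4253) ≈ 7.70 dB

7.7 dB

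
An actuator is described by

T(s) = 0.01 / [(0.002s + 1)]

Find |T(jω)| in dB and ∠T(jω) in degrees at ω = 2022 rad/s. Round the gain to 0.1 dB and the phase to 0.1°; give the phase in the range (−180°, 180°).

At ω = 2022 rad/s:
pole (1 + j2022·0.002) = 1 + j4.044 → |·| ≈ 4.1658, ∠ ≈ 76.11°
|T| = 0.01 · 1 / (4.1658) ≈ 0.0024005
Gain = 20 log₁₀(0.0024005) ≈ -52.39 dB
∠T = (0°) − (76.11°) = -76.11°

-52.4 dB, -76.1°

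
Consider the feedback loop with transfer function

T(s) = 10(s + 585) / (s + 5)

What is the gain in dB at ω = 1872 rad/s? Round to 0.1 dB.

20.4 dB

At s = jω = j1872:
zero (s+585): 585 + j1872 → |·| = √(585²+1872²) = √3846609 ≈ 1961.3, ∠ = arctan(1872/585) ≈ 72.65°
pole (s+5): 5 + j1872 → |·| = √(5²+1872²) = √3504409 ≈ 1872, ∠ = arctan(1872/5) ≈ 89.85°
|T| = 10 · 1961.3 / 1872 ≈ 10.477
Gain = 20 log₁₀(10.477) ≈ 20.40 dB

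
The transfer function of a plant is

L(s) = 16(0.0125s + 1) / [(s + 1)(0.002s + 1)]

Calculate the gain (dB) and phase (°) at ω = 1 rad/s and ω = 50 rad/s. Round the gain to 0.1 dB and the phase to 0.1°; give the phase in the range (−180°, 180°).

ω = 1: 21.1 dB, -44.4°; ω = 50: -8.5 dB, -62.6°

At ω = 1 rad/s:
zero (1 + j1·0.0125) = 1 + j0.0125 → |·| ≈ 1.0001, ∠ ≈ 0.72°
pole (1 + j1·1) = 1 + j1 → |·| ≈ 1.4142, ∠ ≈ 45.00°
pole (1 + j1·0.002) = 1 + j0.002 → |·| ≈ 1, ∠ ≈ 0.11°
|L| = 16 · 1.0001 / (1.4142 · 1) ≈ 11.315
Gain = 20 log₁₀(11.315) ≈ 21.07 dB
∠L = (0.72°) − (45.00° + 0.11°) = -44.39°

At ω = 50 rad/s:
zero (1 + j50·0.0125) = 1 + j0.625 → |·| ≈ 1.1792, ∠ ≈ 32.01°
pole (1 + j50·1) = 1 + j50 → |·| ≈ 50.01, ∠ ≈ 88.85°
pole (1 + j50·0.002) = 1 + j0.1 → |·| ≈ 1.005, ∠ ≈ 5.71°
|L| = 16 · 1.1792 / (50.01 · 1.005) ≈ 0.37539
Gain = 20 log₁₀(0.37539) ≈ -8.51 dB
∠L = (32.01°) − (88.85° + 5.71°) = -62.55°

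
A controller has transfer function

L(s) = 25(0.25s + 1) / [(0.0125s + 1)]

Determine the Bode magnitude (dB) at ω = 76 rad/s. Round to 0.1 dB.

50.8 dB

At ω = 76 rad/s:
zero (1 + j76·0.25) = 1 + j19 → |·| ≈ 19.026, ∠ ≈ 86.99°
pole (1 + j76·0.0125) = 1 + j0.95 → |·| ≈ 1.3793, ∠ ≈ 43.53°
|L| = 25 · 19.026 / (1.3793) ≈ 344.85
Gain = 20 log₁₀(344.85) ≈ 50.75 dB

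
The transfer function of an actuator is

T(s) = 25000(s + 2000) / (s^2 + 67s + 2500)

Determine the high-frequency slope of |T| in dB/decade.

Each pole contributes −20 dB/decade at high frequency; each zero contributes +20 dB/decade.
Net: 1 zero(s) − 2 pole(s) → -20 dB/decade.

-20 dB/decade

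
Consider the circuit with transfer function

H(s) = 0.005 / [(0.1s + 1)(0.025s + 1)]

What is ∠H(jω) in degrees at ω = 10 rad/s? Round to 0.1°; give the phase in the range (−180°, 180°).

At ω = 10 rad/s:
pole (1 + j10·0.1) = 1 + j1 → |·| ≈ 1.4142, ∠ ≈ 45.00°
pole (1 + j10·0.025) = 1 + j0.25 → |·| ≈ 1.0308, ∠ ≈ 14.04°
∠H = (0°) − (45.00° + 14.04°) = -59.04°

-59.0°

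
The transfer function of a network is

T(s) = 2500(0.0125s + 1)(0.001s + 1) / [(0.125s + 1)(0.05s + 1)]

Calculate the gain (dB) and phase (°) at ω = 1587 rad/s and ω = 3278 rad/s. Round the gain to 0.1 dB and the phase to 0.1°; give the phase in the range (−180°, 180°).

ω = 1587: 15.4 dB, -34.1°; ω = 3278: 14.4 dB, -17.9°

At ω = 1587 rad/s:
zero (1 + j1587·0.0125) = 1 + j19.8375 → |·| ≈ 19.863, ∠ ≈ 87.11°
zero (1 + j1587·0.001) = 1 + j1.587 → |·| ≈ 1.8758, ∠ ≈ 57.78°
pole (1 + j1587·0.125) = 1 + j198.375 → |·| ≈ 198.38, ∠ ≈ 89.71°
pole (1 + j1587·0.05) = 1 + j79.35 → |·| ≈ 79.356, ∠ ≈ 89.28°
|T| = 2500 · 19.863 · 1.8758 / (198.38 · 79.356) ≈ 5.9169
Gain = 20 log₁₀(5.9169) ≈ 15.44 dB
∠T = (87.11° + 57.78°) − (89.71° + 89.28°) = -34.10°

At ω = 3278 rad/s:
zero (1 + j3278·0.0125) = 1 + j40.975 → |·| ≈ 40.987, ∠ ≈ 88.60°
zero (1 + j3278·0.001) = 1 + j3.278 → |·| ≈ 3.4271, ∠ ≈ 73.03°
pole (1 + j3278·0.125) = 1 + j409.75 → |·| ≈ 409.75, ∠ ≈ 89.86°
pole (1 + j3278·0.05) = 1 + j163.9 → |·| ≈ 163.9, ∠ ≈ 89.65°
|T| = 2500 · 40.987 · 3.4271 / (409.75 · 163.9) ≈ 5.229
Gain = 20 log₁₀(5.229) ≈ 14.37 dB
∠T = (88.60° + 73.03°) − (89.86° + 89.65°) = -17.88°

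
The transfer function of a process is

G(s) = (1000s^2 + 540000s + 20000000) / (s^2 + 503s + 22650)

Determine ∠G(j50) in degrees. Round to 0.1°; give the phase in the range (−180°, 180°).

Substitute s = j50:
Numerator: 1000(j50)^2 + 540000(j50) + 20000000 = 17500000 + j27000000
Denominator: (j50)^2 + 503(j50) + 22650 = 20150 + j25150
|N| = √(17500000² + 27000000²) ≈ 3.2175e+07, ∠N ≈ 57.05°
|D| = √(20150² + 25150²) ≈ 32226, ∠D ≈ 51.30°
∠G = 57.05° − 51.30° = 5.75°

5.8°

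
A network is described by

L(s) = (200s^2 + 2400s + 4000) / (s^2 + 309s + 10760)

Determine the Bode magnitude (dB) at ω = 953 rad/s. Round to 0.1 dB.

45.7 dB

Substitute s = j953:
Numerator: 200(j953)^2 + 2400(j953) + 4000 = -181637800 + j2287200
Denominator: (j953)^2 + 309(j953) + 10760 = -897449 + j294477
|N| = √(181637800² + 2287200²) ≈ 1.8165e+08, ∠N ≈ 179.28°
|D| = √(897449² + 294477²) ≈ 9.4453e+05, ∠D ≈ 161.83°
|L| = 1.8165e+08 / 9.4453e+05 ≈ 192.32
Gain = 20 log₁₀(192.32) ≈ 45.68 dB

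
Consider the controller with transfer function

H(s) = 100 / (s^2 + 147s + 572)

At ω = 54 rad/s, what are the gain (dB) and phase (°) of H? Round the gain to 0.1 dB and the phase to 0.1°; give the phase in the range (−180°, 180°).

Substitute s = j54:
Numerator: 100 = 100 + j0
Denominator: (j54)^2 + 147(j54) + 572 = -2344 + j7938
|N| = √(100² + 0²) ≈ 100, ∠N ≈ 0.00°
|D| = √(2344² + 7938²) ≈ 8276.8, ∠D ≈ 106.45°
|H| = 100 / 8276.8 ≈ 0.012082
Gain = 20 log₁₀(0.012082) ≈ -38.36 dB
∠H = 0.00° − 106.45° = -106.45°

-38.4 dB, -106.5°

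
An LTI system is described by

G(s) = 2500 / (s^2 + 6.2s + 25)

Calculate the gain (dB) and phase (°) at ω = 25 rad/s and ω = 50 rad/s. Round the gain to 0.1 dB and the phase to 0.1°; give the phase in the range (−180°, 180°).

At s = jω = j25:
quadratic: (j25)² + 6.2·j25 + 25 = -600 + j155 → |·| ≈ 619.7, ∠ ≈ 165.52°
|G| = 2500 / 619.7 ≈ 4.0342
Gain = 20 log₁₀(4.0342) ≈ 12.12 dB
∠G = 0.00° − 165.52° = -165.52°

At s = jω = j50:
quadratic: (j50)² + 6.2·j50 + 25 = -2475 + j310 → |·| ≈ 2494.3, ∠ ≈ 172.86°
|G| = 2500 / 2494.3 ≈ 1.0023
Gain = 20 log₁₀(1.0023) ≈ 0.02 dB
∠G = 0.00° − 172.86° = -172.86°

ω = 25: 12.1 dB, -165.5°; ω = 50: 0.0 dB, -172.9°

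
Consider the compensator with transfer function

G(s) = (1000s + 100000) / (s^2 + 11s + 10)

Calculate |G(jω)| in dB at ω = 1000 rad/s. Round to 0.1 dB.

Substitute s = j1000:
Numerator: 1000(j1000) + 100000 = 100000 + j1000000
Denominator: (j1000)^2 + 11(j1000) + 10 = -999990 + j11000
|N| = √(100000² + 1000000²) ≈ 1.005e+06, ∠N ≈ 84.29°
|D| = √(999990² + 11000²) ≈ 1.0001e+06, ∠D ≈ 179.37°
|G| = 1.005e+06 / 1.0001e+06 ≈ 1.0049
Gain = 20 log₁₀(1.0049) ≈ 0.04 dB

0.0 dB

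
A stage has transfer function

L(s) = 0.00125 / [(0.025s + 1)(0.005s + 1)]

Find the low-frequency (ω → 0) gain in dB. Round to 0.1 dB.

L(0) = 0.00125 · 1 / 1 = 0.00125
20 log₁₀(0.00125) ≈ -58.06 dB

-58.1 dB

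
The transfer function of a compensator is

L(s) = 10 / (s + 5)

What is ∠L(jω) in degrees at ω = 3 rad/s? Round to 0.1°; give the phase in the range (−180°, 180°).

-31.0°

Substitute s = j3:
Numerator: 10 = 10 + j0
Denominator: (j3) + 5 = 5 + j3
|N| = √(10² + 0²) ≈ 10, ∠N ≈ 0.00°
|D| = √(5² + 3²) ≈ 5.831, ∠D ≈ 30.96°
∠L = 0.00° − 30.96° = -30.96°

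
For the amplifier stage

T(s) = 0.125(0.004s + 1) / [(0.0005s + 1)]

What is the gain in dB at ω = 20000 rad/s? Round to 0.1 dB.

-0.0 dB

At ω = 20000 rad/s:
zero (1 + j20000·0.004) = 1 + j80 → |·| ≈ 80.006, ∠ ≈ 89.28°
pole (1 + j20000·0.0005) = 1 + j10 → |·| ≈ 10.05, ∠ ≈ 84.29°
|T| = 0.125 · 80.006 / (10.05) ≈ 0.9951
Gain = 20 log₁₀(0.9951) ≈ -0.04 dB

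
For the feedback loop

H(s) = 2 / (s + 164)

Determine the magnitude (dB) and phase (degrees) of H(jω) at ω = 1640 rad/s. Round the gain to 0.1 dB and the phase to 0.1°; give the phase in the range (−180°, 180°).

-58.3 dB, -84.3°

Substitute s = j1640:
Numerator: 2 = 2 + j0
Denominator: (j1640) + 164 = 164 + j1640
|N| = √(2² + 0²) ≈ 2, ∠N ≈ 0.00°
|D| = √(164² + 1640²) ≈ 1648.2, ∠D ≈ 84.29°
|H| = 2 / 1648.2 ≈ 0.0012134
Gain = 20 log₁₀(0.0012134) ≈ -58.32 dB
∠H = 0.00° − 84.29° = -84.29°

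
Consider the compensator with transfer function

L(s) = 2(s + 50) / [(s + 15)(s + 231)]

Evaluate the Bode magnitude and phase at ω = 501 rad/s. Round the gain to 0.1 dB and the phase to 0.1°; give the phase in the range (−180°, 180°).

-48.8 dB, -69.2°

At s = jω = j501:
zero (s+50): 50 + j501 → |·| = √(50²+501²) = √253501 ≈ 503.49, ∠ = arctan(501/50) ≈ 84.30°
pole (s+15): 15 + j501 → |·| = √(15²+501²) = √251226 ≈ 501.22, ∠ = arctan(501/15) ≈ 88.29°
pole (s+231): 231 + j501 → |·| = √(231²+501²) = √304362 ≈ 551.69, ∠ = arctan(501/231) ≈ 65.25°
|L| = 2 · 503.49 / 2.7652e+05 ≈ 0.0036416
Gain = 20 log₁₀(0.0036416) ≈ -48.77 dB
∠L = 84.30° − 153.54° = -69.24°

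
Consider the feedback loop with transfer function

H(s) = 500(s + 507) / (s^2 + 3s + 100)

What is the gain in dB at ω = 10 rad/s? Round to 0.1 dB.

At s = jω = j10:
zero (s+507): 507 + j10 → |·| = √(507²+10²) = √257149 ≈ 507.1, ∠ = arctan(10/507) ≈ 1.13°
quadratic: (j10)² + 3·j10 + 100 = 0 + j30 → |·| ≈ 30, ∠ ≈ 90.00°
|H| = 500 · 507.1 / 30 ≈ 8451.7
Gain = 20 log₁₀(8451.7) ≈ 78.54 dB

78.5 dB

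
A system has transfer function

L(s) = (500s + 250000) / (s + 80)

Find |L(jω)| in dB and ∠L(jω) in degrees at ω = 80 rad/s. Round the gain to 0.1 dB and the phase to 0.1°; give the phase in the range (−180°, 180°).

Substitute s = j80:
Numerator: 500(j80) + 250000 = 250000 + j40000
Denominator: (j80) + 80 = 80 + j80
|N| = √(250000² + 40000²) ≈ 2.5318e+05, ∠N ≈ 9.09°
|D| = √(80² + 80²) ≈ 113.14, ∠D ≈ 45.00°
|L| = 2.5318e+05 / 113.14 ≈ 2237.8
Gain = 20 log₁₀(2237.8) ≈ 67.00 dB
∠L = 9.09° − 45.00° = -35.91°

67.0 dB, -35.9°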